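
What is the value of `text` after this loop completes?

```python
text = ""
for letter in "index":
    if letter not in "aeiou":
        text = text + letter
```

Remove vowels from 'index'
`text` takes the values: "" → "n" → "nd" → "ndx"

Answer: "ndx"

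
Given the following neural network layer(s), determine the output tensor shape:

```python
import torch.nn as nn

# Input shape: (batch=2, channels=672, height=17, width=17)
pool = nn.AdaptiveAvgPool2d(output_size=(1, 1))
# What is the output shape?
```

Input: (2, 672, 17, 17) -> Output: (2, 672, 1, 1)

Answer: (2, 672, 1, 1)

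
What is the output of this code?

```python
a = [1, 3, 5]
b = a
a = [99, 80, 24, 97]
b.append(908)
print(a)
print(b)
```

Key concept: rebinding vs mutation: a is rebound to a new list, b still points at the original.
Step by step:
`a = [1, 3, 5]` → a = [1, 3, 5]
`b = a` → b = [1, 3, 5] (same object as a)
`a = [99, 80, 24, 97]` → a = [99, 80, 24, 97]
`b.append(908)` → b = [1, 3, 5, 908]
`print(a)` → prints [99, 80, 24, 97]
`print(b)` → prints [1, 3, 5, 908]

Answer:
[99, 80, 24, 97]
[1, 3, 5, 908]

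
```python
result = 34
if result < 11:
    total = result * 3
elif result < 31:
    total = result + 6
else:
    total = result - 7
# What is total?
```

Trace:
`result = 34` → result = 34
`if result < 11: ...` → result < 11 is False, result < 31 is False, take else branch → total = 27
So total = 27

Answer: 27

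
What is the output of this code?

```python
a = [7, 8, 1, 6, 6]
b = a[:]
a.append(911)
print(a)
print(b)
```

Key concept: slice [:] creates copy.
Step by step:
`a = [7, 8, 1, 6, 6]` → a = [7, 8, 1, 6, 6]
`b = a[:]` → b = [7, 8, 1, 6, 6]
`a.append(911)` → a = [7, 8, 1, 6, 6, 911]
`print(a)` → prints [7, 8, 1, 6, 6, 911]
`print(b)` → prints [7, 8, 1, 6, 6]

Answer:
[7, 8, 1, 6, 6, 911]
[7, 8, 1, 6, 6]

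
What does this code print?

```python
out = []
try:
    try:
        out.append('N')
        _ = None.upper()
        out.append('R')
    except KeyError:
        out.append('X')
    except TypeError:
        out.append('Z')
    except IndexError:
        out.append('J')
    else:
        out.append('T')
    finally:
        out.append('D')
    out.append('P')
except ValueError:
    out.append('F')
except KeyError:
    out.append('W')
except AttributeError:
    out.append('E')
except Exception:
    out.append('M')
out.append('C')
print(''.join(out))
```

Execution trace: 'N' (inner try body) → 'D' (inner finally) → 'E' (except AttributeError) → 'C' (after the try/except). Output: NDEC

Answer: NDEC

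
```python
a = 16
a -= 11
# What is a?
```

Trace:
`a = 16` → a = 16
`a -= 11` → a = 5
So a = 5

Answer: 5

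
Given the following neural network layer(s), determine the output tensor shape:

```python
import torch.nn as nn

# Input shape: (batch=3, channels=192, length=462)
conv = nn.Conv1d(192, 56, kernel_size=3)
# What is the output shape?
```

Input: (3, 192, 462) -> Output: (3, 56, 460)

Answer: (3, 56, 460)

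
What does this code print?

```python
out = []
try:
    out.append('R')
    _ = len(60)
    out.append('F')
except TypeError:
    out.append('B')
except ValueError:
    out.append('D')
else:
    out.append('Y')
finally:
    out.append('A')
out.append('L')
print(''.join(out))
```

Execution trace: 'R' (try body) → 'B' (except TypeError) → 'A' (finally) → 'L' (after the try/except). Output: RBAL

Answer: RBAL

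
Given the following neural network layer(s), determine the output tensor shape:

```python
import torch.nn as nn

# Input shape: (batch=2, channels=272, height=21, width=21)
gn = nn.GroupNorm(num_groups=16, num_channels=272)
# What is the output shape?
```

Input: (2, 272, 21, 21) -> Output: (2, 272, 21, 21)

Answer: (2, 272, 21, 21)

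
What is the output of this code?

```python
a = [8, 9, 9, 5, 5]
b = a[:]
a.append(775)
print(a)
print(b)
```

Key concept: slice [:] creates copy.
Step by step:
`a = [8, 9, 9, 5, 5]` → a = [8, 9, 9, 5, 5]
`b = a[:]` → b = [8, 9, 9, 5, 5]
`a.append(775)` → a = [8, 9, 9, 5, 5, 775]
`print(a)` → prints [8, 9, 9, 5, 5, 775]
`print(b)` → prints [8, 9, 9, 5, 5]

Answer:
[8, 9, 9, 5, 5, 775]
[8, 9, 9, 5, 5]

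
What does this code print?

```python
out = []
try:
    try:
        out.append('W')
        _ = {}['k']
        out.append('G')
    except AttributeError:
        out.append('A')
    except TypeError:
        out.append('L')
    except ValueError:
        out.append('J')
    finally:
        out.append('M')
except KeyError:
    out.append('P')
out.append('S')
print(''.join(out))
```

Execution trace: 'W' (try body) → 'M' (finally) → 'P' (outer except KeyError) → 'S' (after the try/except). Output: WMPS

Answer: WMPS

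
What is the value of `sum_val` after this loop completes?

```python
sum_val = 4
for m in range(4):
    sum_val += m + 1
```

Start at 4, add 1 to 4 = 14
`sum_val` takes the values: 4 → 5 → 7 → 10 → 14

Answer: 14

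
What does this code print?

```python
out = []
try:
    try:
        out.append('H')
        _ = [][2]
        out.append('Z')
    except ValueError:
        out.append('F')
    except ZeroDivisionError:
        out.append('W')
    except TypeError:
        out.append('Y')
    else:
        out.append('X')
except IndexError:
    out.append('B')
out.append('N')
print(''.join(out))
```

Execution trace: 'H' (inner try body) → 'B' (outer except IndexError) → 'N' (after the try/except). Output: HBN

Answer: HBN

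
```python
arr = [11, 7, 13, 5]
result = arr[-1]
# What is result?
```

Trace:
`arr = [11, 7, 13, 5]` → arr = [11, 7, 13, 5]
`result = arr[-1]` → result = 5
So result = 5

Answer: 5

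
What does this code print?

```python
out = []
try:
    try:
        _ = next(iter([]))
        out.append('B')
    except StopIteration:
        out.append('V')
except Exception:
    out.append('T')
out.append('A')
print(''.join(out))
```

Execution trace: 'V' (inner except StopIteration) → 'A' (after the try/except). Output: VA

Answer: VA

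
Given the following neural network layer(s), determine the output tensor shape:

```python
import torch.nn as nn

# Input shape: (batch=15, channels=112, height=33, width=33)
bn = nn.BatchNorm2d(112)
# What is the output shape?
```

Input: (15, 112, 33, 33) -> Output: (15, 112, 33, 33)

Answer: (15, 112, 33, 33)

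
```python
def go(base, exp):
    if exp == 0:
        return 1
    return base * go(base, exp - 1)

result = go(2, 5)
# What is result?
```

go(2, 5) = 2 * 2 * 2 * 2 * 2 = 32

Answer: 32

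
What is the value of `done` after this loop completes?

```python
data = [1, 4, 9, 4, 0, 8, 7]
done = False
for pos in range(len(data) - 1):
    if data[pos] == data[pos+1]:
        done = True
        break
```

Check consecutive duplicates in [1, 4, 9, 4, 0, 8, 7]
`done` takes the values: False

Answer: False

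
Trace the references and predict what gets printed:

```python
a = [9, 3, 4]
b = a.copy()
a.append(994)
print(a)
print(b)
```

Key concept: list.copy() creates independent copy.
Step by step:
`a = [9, 3, 4]` → a = [9, 3, 4]
`b = a.copy()` → b = [9, 3, 4]
`a.append(994)` → a = [9, 3, 4, 994]
`print(a)` → prints [9, 3, 4, 994]
`print(b)` → prints [9, 3, 4]

Answer:
[9, 3, 4, 994]
[9, 3, 4]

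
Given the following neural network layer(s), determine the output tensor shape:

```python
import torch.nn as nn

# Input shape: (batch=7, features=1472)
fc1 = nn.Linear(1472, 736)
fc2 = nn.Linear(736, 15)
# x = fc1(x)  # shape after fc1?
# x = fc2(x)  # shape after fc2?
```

Input: (7, 1472) -> after fc1: (7, 736) -> Output: (7, 15)

Answer: (7, 15)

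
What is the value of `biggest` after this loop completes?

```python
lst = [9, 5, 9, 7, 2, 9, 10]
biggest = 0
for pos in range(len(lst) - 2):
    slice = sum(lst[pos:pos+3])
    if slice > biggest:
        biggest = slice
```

Max sum of 3-element window in [9, 5, 9, 7, 2, 9, 10]
`biggest` takes the values: 0 → 23

Answer: 23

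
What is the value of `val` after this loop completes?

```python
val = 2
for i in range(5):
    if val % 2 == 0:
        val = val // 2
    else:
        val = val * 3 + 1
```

Collatz-style transformation from 2
`val` takes the values: 2 → 1 → 4 → 2 → 1 → 4

Answer: 4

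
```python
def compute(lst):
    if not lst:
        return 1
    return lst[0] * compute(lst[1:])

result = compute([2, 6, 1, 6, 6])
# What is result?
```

Product over [2, 6, 1, 6, 6] = 2 * 6 * 1 * 6 * 6 = 432

Answer: 432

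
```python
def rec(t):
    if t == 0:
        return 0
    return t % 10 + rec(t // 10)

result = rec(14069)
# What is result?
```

Sum of digits of 14069: 9 + 6 + 0 + 4 + 1 = 20

Answer: 20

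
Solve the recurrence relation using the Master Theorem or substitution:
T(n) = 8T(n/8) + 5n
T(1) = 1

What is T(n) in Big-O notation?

By Master Theorem: a=8, b=8, f(n)=5n. Since log_8(8) = 1 and f(n) = Θ(n^1), Case 2 applies. T(n) = O(n log n).

Answer: O(n log n)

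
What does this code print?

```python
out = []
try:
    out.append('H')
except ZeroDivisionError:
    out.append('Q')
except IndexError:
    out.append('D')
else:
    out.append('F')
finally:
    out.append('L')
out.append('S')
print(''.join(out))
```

Execution trace: 'H' (try body, no exception) → 'F' (else) → 'L' (finally) → 'S' (after the try/except). Output: HFLS

Answer: HFLS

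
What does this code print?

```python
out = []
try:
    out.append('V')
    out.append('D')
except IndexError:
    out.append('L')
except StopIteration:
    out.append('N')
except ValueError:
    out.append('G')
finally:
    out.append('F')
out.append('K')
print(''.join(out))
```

Execution trace: 'V' (try body) → 'D' (try body, no exception) → 'F' (finally) → 'K' (after the try/except). Output: VDFK

Answer: VDFK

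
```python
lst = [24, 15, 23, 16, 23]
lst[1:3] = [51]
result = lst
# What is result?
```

Trace:
`lst = [24, 15, 23, 16, 23]` → lst = [24, 15, 23, 16, 23]
`lst[1:3] = [51]` → lst = [24, 51, 16, 23]
`result = lst` → result = [24, 51, 16, 23]
So result = [24, 51, 16, 23]

Answer: [24, 51, 16, 23]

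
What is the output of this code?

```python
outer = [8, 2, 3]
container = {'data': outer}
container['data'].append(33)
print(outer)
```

Key concept: dict holds reference to list.
Step by step:
`outer = [8, 2, 3]` → outer = [8, 2, 3]
`container = {'data': outer}` → container = {'data': [8, 2, 3]}
`container['data'].append(33)` → outer = [8, 2, 3, 33]; container = {'data': [8, 2, 3, 33]}
`print(outer)` → prints [8, 2, 3, 33]

Answer: [8, 2, 3, 33]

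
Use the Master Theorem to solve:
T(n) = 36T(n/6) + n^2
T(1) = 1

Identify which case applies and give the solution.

a=36, b=6, f(n)=n^2. log_6(36) = 2. Since c=2 = 2, Case 2 applies: T(n) = Θ(n^log_b(a) · log n) = O(n^2 log n).

Answer: O(n^2 log n) - Case 2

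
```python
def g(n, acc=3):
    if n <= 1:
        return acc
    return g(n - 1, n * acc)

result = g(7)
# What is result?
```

Accumulator trace (n, acc): (7, 3) -> (6, 21) -> (5, 126) -> (4, 630) -> (3, 2520) -> (2, 7560) -> (1, 15120) -> return 15120

Answer: 15120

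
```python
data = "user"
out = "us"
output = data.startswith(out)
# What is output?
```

Trace:
`data = "user"` → data = 'user'
`out = "us"` → out = 'us'
`output = data.startswith(out)` → output = True
So output = True

Answer: True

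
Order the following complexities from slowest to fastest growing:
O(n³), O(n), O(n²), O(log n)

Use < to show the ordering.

Ordered by growth rate: O(log n) < O(n) < O(n²) < O(n³)

Answer: O(log n) < O(n) < O(n²) < O(n³)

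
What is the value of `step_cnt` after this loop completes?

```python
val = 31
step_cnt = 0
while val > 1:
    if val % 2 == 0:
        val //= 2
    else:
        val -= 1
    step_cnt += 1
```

Steps to reduce 31 to 1
`step_cnt` takes the values: 0 → 1 → 2 → 3 → 4 → 5 → 6 → 7 → 8

Answer: 8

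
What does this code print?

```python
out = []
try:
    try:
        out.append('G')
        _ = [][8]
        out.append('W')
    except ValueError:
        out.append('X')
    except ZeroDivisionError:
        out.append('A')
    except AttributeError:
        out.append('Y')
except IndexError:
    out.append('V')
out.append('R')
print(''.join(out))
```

Execution trace: 'G' (try body) → 'V' (outer except IndexError) → 'R' (after the try/except). Output: GVR

Answer: GVR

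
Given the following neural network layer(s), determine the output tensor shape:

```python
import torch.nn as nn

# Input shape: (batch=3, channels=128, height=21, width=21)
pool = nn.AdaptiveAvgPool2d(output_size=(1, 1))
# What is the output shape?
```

Input: (3, 128, 21, 21) -> Output: (3, 128, 1, 1)

Answer: (3, 128, 1, 1)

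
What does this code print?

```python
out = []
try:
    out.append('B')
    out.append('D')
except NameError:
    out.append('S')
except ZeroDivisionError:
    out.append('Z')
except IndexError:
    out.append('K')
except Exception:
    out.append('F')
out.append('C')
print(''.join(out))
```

Execution trace: 'B' (try body) → 'D' (try body, no exception) → 'C' (after the try/except). Output: BDC

Answer: BDC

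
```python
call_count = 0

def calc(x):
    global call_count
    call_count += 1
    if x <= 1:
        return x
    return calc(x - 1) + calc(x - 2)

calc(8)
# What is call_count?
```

Calls(x) = 1 + Calls(x-1) + Calls(x-2); Calls(0)=Calls(1)=1. For x=8 this gives 67.

Answer: 67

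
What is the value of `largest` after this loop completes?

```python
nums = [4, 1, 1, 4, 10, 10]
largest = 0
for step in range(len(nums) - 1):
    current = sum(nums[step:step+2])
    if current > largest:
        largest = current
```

Max sum of 2-element window in [4, 1, 1, 4, 10, 10]
`largest` takes the values: 0 → 5 → 14 → 20

Answer: 20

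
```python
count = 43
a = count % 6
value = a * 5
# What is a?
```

Trace:
`count = 43` → count = 43
`a = count % 6` → a = 1
`value = a * 5` → value = 5
So a = 1

Answer: 1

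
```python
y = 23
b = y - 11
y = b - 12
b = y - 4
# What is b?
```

Trace:
`y = 23` → y = 23
`b = y - 11` → b = 12
`y = b - 12` → y = 0
`b = y - 4` → b = -4
So b = -4

Answer: -4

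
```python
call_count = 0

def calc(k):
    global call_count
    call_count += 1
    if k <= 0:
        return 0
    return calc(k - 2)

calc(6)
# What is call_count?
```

Linear recursion stepping by 2: 4 calls from k=6 down to ≤0.

Answer: 4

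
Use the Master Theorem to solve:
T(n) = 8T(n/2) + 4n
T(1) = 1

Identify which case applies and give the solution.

a=8, b=2, f(n)=4n. log_2(8) = 3. Since c=1 < 3, Case 1 applies: T(n) = Θ(n^log_b(a)) = O(n^3).

Answer: O(n^3) - Case 1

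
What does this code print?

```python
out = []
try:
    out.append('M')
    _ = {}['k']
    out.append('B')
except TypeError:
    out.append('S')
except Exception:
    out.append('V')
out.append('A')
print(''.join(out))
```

Execution trace: 'M' (try body) → 'V' (except Exception) → 'A' (after the try/except). Output: MVA

Answer: MVA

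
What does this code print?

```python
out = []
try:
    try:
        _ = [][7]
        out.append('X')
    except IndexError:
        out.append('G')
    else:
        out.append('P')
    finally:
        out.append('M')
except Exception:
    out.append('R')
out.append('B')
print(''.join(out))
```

Execution trace: 'G' (inner except IndexError) → 'M' (inner finally) → 'B' (after the try/except). Output: GMB

Answer: GMB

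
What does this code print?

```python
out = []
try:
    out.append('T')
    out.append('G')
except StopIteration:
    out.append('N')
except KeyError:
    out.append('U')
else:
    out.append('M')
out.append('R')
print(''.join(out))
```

Execution trace: 'T' (try body) → 'G' (try body, no exception) → 'M' (else) → 'R' (after the try/except). Output: TGMR

Answer: TGMR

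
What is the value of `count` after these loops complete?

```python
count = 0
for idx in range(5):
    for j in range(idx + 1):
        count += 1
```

Triangle: 1 + 2 + ... + 5
`count` takes the values: 0 → 1 → 2 → 3 → 4 → 5 → 6 → 7 → 8 → 9 → 10 → 11 → 12 → 13 → 14 → 15

Answer: 15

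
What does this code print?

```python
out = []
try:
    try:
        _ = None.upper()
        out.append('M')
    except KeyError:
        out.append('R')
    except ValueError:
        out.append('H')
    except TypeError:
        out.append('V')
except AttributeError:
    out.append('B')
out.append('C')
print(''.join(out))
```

Execution trace: 'B' (outer except AttributeError) → 'C' (after the try/except). Output: BC

Answer: BC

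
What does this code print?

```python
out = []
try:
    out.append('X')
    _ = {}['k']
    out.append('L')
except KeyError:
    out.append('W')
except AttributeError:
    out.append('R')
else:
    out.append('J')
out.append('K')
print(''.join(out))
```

Execution trace: 'X' (try body) → 'W' (except KeyError) → 'K' (after the try/except). Output: XWK

Answer: XWK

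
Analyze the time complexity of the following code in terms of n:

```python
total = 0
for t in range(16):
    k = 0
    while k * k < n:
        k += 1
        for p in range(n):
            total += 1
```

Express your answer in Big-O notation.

Each loop level contributes: 1 × √n × n. Multiplying the contributions gives O(n√n).

Answer: O(n√n)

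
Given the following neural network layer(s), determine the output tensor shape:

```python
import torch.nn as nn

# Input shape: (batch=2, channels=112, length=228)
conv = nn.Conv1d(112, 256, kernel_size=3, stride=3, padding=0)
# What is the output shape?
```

Input: (2, 112, 228) -> Output: (2, 256, 76)

Answer: (2, 256, 76)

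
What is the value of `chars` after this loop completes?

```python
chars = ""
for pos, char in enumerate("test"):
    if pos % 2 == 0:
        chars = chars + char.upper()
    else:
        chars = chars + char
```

Uppercase even positions in 'test'
`chars` takes the values: "" → "T" → "Te" → "TeS" → "TeSt"

Answer: "TeSt"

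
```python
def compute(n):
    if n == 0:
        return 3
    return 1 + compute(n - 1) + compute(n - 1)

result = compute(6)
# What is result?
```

compute(n) = 1 + 2·compute(n-1), compute(0)=3. Closed form: (3+1)·2^6 - 1 = 255.

Answer: 255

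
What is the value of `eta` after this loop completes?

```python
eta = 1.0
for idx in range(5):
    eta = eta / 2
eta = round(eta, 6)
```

Halving LR 5 times: 1 / 2^5
`eta` takes the values: 1.0 → 0.5 → 0.25 → 0.125 → 0.0625 → 0.03125

Answer: 0.03125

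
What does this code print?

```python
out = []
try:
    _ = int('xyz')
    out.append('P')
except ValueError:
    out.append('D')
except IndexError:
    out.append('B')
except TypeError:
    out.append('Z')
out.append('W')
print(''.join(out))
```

Execution trace: 'D' (except ValueError) → 'W' (after the try/except). Output: DW

Answer: DW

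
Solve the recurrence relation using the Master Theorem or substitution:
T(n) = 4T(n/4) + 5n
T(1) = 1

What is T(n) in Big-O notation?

By Master Theorem: a=4, b=4, f(n)=5n. Since log_4(4) = 1 and f(n) = Θ(n^1), Case 2 applies. T(n) = O(n log n).

Answer: O(n log n)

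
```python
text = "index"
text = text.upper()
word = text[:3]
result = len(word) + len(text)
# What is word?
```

Trace:
`text = "index"` → text = 'index'
`text = text.upper()` → text = 'INDEX'
`word = text[:3]` → word = 'IND'
`result = len(word) + len(text)` → result = 8
So word = 'IND'

Answer: 'IND'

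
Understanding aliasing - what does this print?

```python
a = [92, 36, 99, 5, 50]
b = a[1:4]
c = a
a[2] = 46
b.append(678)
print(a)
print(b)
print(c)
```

Key concept: slice vs alias.
Step by step:
`a = [92, 36, 99, 5, 50]` → a = [92, 36, 99, 5, 50]
`b = a[1:4]` → b = [36, 99, 5]
`c = a` → c = [92, 36, 99, 5, 50] (same object as a)
`a[2] = 46` → a = [92, 36, 46, 5, 50] (same object as c); c = [92, 36, 46, 5, 50] (same object as a)
`b.append(678)` → b = [36, 99, 5, 678]
`print(a)` → prints [92, 36, 46, 5, 50]
`print(b)` → prints [36, 99, 5, 678]
`print(c)` → prints [92, 36, 46, 5, 50]

Answer:
[92, 36, 46, 5, 50]
[36, 99, 5, 678]
[92, 36, 46, 5, 50]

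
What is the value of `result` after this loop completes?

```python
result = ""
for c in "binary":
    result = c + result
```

Reverse 'binary'
`result` takes the values: "" → "b" → "ib" → "nib" → "anib" → "ranib" → "yranib"

Answer: "yranib"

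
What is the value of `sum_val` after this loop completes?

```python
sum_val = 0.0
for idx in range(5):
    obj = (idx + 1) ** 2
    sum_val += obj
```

Sum of squared losses 1² + 2² + ... + 5²
`sum_val` takes the values: 0.0 → 1.0 → 5.0 → 14.0 → 30.0 → 55.0

Answer: 55.0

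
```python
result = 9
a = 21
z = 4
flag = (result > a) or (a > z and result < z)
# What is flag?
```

Trace:
`result = 9` → result = 9
`a = 21` → a = 21
`z = 4` → z = 4
`flag = (result > a) or (a > z and result < z)` → flag = False
So flag = False

Answer: False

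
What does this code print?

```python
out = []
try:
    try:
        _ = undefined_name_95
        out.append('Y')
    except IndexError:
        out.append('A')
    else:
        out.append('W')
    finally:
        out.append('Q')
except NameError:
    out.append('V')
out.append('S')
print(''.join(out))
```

Execution trace: 'Q' (finally) → 'V' (outer except NameError) → 'S' (after the try/except). Output: QVS

Answer: QVS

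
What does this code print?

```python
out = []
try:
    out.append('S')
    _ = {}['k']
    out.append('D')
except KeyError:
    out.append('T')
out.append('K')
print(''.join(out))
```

Execution trace: 'S' (try body) → 'T' (except KeyError) → 'K' (after the try/except). Output: STK

Answer: STK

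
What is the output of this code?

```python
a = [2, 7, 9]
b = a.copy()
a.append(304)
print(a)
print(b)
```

Key concept: list.copy() creates independent copy.
Step by step:
`a = [2, 7, 9]` → a = [2, 7, 9]
`b = a.copy()` → b = [2, 7, 9]
`a.append(304)` → a = [2, 7, 9, 304]
`print(a)` → prints [2, 7, 9, 304]
`print(b)` → prints [2, 7, 9]

Answer:
[2, 7, 9, 304]
[2, 7, 9]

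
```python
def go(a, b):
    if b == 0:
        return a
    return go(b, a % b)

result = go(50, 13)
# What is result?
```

go(50, 13) -> go(13, 11) -> go(11, 2) -> go(2, 1) -> go(1, 0) -> 1

Answer: 1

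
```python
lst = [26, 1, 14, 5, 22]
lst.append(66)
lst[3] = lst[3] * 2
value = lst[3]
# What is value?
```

Trace:
`lst = [26, 1, 14, 5, 22]` → lst = [26, 1, 14, 5, 22]
`lst.append(66)` → lst = [26, 1, 14, 5, 22, 66]
`lst[3] = lst[3] * 2` → lst = [26, 1, 14, 10, 22, 66]
`value = lst[3]` → value = 10
So value = 10

Answer: 10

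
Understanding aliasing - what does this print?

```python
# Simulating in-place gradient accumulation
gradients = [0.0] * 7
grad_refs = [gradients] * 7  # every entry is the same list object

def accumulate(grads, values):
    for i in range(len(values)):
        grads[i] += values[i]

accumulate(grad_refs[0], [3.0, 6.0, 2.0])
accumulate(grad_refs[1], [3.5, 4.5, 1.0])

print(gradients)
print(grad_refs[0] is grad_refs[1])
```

Key concept: gradient accumulation aliasing.
Step by step:
`gradients = [0.0] * 7` → gradients = [0.0, 0.0, 0.0, 0.0, 0.0, 0.0, 0.0]
`grad_refs = [gradients] * 7` → grad_refs = [[0.0, 0.0, 0.0, 0.0, 0.0, 0.0, 0.0], [0.0, 0.0, 0.0, 0.0, 0.0, 0.0, 0.0], [0.0, 0.0, 0.0, 0.0, 0.0, 0.0, 0.0], [0.0, 0.0, 0.0, 0.0, 0.0, 0.0, 0.0], [0.0, 0.0, 0.0, 0.0, 0.0, 0.0, 0.0], [0.0, 0.0, 0.0, 0.0, 0.0, 0.0, 0.0], [0.0, 0.0, 0.0, 0.0, 0.0, 0.0, 0.0]]
`accumulate(grad_refs[0], [3.0, 6.0, 2.0])` → gradients = [3.0, 6.0, 2.0, 0.0, 0.0, 0.0, 0.0]; grad_refs = [[3.0, 6.0, 2.0, 0.0, 0.0, 0.0, 0.0], [3.0, 6.0, 2.0, 0.0, 0.0, 0.0, 0.0], [3.0, 6.0, 2.0, 0.0, 0.0, 0.0, 0.0], [3.0, 6.0, 2.0, 0.0, 0.0, 0.0, 0.0], [3.0, 6.0, 2.0, 0.0, 0.0, 0.0, 0.0], [3.0, 6.0, 2.0, 0.0, 0.0, 0.0, 0.0], [3.0, 6.0, 2.0, 0.0, 0.0, 0.0, 0.0]]
`accumulate(grad_refs[1], [3.5, 4.5, 1.0])` → gradients = [6.5, 10.5, 3.0, 0.0, 0.0, 0.0, 0.0]; grad_refs = [[6.5, 10.5, 3.0, 0.0, 0.0, 0.0, 0.0], [6.5, 10.5, 3.0, 0.0, 0.0, 0.0, 0.0], [6.5, 10.5, 3.0, 0.0, 0.0, 0.0, 0.0], [6.5, 10.5, 3.0, 0.0, 0.0, 0.0, 0.0], [6.5, 10.5, 3.0, 0.0, 0.0, 0.0, 0.0], [6.5, 10.5, 3.0, 0.0, 0.0, 0.0, 0.0], [6.5, 10.5, 3.0, 0.0, 0.0, 0.0, 0.0]]
`print(gradients)` → prints [6.5, 10.5, 3.0, 0.0, 0.0, 0.0, 0.0]
`print(grad_refs[0] is grad_refs[1])` → prints True

Answer:
[6.5, 10.5, 3.0, 0.0, 0.0, 0.0, 0.0]
True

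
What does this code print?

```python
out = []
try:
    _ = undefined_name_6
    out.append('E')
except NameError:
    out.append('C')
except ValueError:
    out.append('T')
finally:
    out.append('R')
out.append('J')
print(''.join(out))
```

Execution trace: 'C' (except NameError) → 'R' (finally) → 'J' (after the try/except). Output: CRJ

Answer: CRJ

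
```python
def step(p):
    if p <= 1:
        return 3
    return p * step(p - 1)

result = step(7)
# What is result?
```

step(7) = 7 * 6 * 5 * 4 * 3 * 2 * 3 = 15120

Answer: 15120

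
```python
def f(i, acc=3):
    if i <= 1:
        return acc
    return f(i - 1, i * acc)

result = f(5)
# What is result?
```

Accumulator trace (n, acc): (5, 3) -> (4, 15) -> (3, 60) -> (2, 180) -> (1, 360) -> return 360

Answer: 360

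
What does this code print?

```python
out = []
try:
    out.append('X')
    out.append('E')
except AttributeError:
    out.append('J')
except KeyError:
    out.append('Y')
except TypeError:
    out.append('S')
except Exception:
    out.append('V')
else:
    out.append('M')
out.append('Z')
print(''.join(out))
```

Execution trace: 'X' (try body) → 'E' (try body, no exception) → 'M' (else) → 'Z' (after the try/except). Output: XEMZ

Answer: XEMZ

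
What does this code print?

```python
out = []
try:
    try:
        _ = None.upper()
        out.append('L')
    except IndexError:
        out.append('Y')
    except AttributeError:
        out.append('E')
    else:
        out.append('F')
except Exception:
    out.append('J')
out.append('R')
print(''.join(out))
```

Execution trace: 'E' (inner except AttributeError) → 'R' (after the try/except). Output: ER

Answer: ER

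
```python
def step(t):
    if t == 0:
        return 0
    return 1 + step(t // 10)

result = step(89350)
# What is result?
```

Count of digits of 89350: 5

Answer: 5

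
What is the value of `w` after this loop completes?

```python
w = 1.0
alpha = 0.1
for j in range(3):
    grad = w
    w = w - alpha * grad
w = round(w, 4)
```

Gradient descent: w = 1.0 * (1 - 0.1)^3
`w` takes the values: 1.0 → 0.9 → 0.81 → 0.729

Answer: 0.729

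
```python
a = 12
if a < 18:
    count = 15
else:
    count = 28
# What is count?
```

Trace:
`a = 12` → a = 12
`if a < 18: ...` → a < 18 is True → count = 15
So count = 15

Answer: 15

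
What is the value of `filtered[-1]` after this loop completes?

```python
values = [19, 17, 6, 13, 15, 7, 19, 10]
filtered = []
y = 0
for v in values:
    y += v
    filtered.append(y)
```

Cumulative sum ends at 106
`filtered` takes the values: [] → [19] → [19, 36] → [19, 36, 42] → [19, 36, 42, 55] → [19, 36, 42, 55, 70] → [19, 36, 42, 55, 70, 77] → [19, 36, 42, 55, 70, 77, 96] → [19, 36, 42, 55, 70, 77, 96, 106]
So `filtered[-1]` = 106

Answer: 106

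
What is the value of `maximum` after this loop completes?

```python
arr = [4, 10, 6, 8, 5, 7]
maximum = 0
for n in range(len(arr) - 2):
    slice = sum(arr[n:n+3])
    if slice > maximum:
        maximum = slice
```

Max sum of 3-element window in [4, 10, 6, 8, 5, 7]
`maximum` takes the values: 0 → 20 → 24

Answer: 24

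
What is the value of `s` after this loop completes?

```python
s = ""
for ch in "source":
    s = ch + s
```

Reverse 'source'
`s` takes the values: "" → "s" → "os" → "uos" → "ruos" → "cruos" → "ecruos"

Answer: "ecruos"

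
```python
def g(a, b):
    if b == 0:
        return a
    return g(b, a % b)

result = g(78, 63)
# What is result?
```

g(78, 63) -> g(63, 15) -> g(15, 3) -> g(3, 0) -> 3

Answer: 3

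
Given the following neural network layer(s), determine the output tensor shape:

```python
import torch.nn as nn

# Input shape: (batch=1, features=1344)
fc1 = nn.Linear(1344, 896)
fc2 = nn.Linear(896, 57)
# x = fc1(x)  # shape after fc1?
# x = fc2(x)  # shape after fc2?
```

Input: (1, 1344) -> after fc1: (1, 896) -> Output: (1, 57)

Answer: (1, 57)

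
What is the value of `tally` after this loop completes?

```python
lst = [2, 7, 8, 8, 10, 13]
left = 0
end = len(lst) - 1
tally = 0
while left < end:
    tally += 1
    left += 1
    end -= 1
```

Iterations until pointers meet (list length 6)
`tally` takes the values: 0 → 1 → 2 → 3

Answer: 3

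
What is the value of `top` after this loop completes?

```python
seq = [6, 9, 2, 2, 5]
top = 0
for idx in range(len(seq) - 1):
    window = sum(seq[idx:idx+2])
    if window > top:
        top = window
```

Max sum of 2-element window in [6, 9, 2, 2, 5]
`top` takes the values: 0 → 15

Answer: 15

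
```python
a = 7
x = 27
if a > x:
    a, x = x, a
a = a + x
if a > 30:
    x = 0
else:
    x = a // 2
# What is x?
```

Trace:
`a = 7` → a = 7
`x = 27` → x = 27
`if a > x: ...` → a > x is False → no variable changes
`a = a + x` → a = 34
`if a > 30: ...` → a > 30 is True → x = 0
So x = 0

Answer: 0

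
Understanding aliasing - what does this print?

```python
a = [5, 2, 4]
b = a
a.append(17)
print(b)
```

Key concept: basic list aliasing.
Step by step:
`a = [5, 2, 4]` → a = [5, 2, 4]
`b = a` → b = [5, 2, 4] (same object as a)
`a.append(17)` → a = [5, 2, 4, 17] (same object as b); b = [5, 2, 4, 17] (same object as a)
`print(b)` → prints [5, 2, 4, 17]

Answer: [5, 2, 4, 17]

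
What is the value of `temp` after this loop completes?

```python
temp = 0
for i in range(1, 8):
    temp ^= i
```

XOR of 1 to 7
`temp` takes the values: 0 → 1 → 3 → 0 → 4 → 1 → 7 → 0

Answer: 0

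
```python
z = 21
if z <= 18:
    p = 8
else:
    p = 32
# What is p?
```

Trace:
`z = 21` → z = 21
`if z <= 18: ...` → z <= 18 is False, take else branch → p = 32
So p = 32

Answer: 32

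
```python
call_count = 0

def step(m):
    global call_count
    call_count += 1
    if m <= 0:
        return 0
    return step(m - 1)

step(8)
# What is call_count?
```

Linear recursion stepping by 1: 9 calls from m=8 down to ≤0.

Answer: 9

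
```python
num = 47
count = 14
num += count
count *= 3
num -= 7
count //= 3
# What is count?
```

Trace:
`num = 47` → num = 47
`count = 14` → count = 14
`num += count` → num = 61
`count *= 3` → count = 42
`num -= 7` → num = 54
`count //= 3` → count = 14
So count = 14

Answer: 14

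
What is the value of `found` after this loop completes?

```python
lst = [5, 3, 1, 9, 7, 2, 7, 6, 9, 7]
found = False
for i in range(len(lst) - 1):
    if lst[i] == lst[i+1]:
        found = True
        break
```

Check consecutive duplicates in [5, 3, 1, 9, 7, 2, 7, 6, 9, 7]
`found` takes the values: False

Answer: False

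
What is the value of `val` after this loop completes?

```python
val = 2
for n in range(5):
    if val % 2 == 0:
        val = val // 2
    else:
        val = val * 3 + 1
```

Collatz-style transformation from 2
`val` takes the values: 2 → 1 → 4 → 2 → 1 → 4

Answer: 4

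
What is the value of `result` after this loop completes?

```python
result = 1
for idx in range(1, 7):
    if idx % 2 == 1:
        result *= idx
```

Product of odd numbers 1 to 6
`result` takes the values: 1 → 3 → 15

Answer: 15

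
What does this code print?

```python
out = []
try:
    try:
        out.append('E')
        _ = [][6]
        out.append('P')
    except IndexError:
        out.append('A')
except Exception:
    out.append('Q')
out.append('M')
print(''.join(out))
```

Execution trace: 'E' (inner try body) → 'A' (inner except IndexError) → 'M' (after the try/except). Output: EAM

Answer: EAM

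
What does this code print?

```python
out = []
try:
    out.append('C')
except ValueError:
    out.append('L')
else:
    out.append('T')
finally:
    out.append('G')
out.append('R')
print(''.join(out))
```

Execution trace: 'C' (try body, no exception) → 'T' (else) → 'G' (finally) → 'R' (after the try/except). Output: CTGR

Answer: CTGR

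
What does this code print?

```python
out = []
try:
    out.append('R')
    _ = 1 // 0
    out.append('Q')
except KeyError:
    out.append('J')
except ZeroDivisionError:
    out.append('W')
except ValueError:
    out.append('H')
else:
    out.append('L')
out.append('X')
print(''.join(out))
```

Execution trace: 'R' (try body) → 'W' (except ZeroDivisionError) → 'X' (after the try/except). Output: RWX

Answer: RWX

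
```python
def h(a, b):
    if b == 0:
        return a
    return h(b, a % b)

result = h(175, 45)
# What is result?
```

h(175, 45) -> h(45, 40) -> h(40, 5) -> h(5, 0) -> 5

Answer: 5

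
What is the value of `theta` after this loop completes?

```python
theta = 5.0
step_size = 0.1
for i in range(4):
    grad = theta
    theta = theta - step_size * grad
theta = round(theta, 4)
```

Gradient descent: w = 5.0 * (1 - 0.1)^4
`theta` takes the values: 5.0 → 4.5 → 4.05 → 3.645 → 3.2805

Answer: 3.2805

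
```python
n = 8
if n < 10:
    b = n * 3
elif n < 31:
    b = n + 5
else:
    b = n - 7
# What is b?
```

Trace:
`n = 8` → n = 8
`if n < 10: ...` → n < 10 is True → b = 24
So b = 24

Answer: 24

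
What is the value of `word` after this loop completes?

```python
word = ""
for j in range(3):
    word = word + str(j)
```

Concatenate digits 0 to 2
`word` takes the values: "" → "0" → "01" → "012"

Answer: "012"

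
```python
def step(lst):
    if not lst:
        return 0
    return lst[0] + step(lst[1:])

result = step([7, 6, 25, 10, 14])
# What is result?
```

7 + 6 + 25 + 10 + 14 + 0 = 62

Answer: 62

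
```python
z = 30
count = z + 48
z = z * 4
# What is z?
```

Trace:
`z = 30` → z = 30
`count = z + 48` → count = 78
`z = z * 4` → z = 120
So z = 120

Answer: 120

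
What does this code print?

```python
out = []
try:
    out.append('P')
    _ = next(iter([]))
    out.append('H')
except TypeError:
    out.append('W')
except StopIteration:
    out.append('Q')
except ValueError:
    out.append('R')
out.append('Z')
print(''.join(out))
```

Execution trace: 'P' (try body) → 'Q' (except StopIteration) → 'Z' (after the try/except). Output: PQZ

Answer: PQZ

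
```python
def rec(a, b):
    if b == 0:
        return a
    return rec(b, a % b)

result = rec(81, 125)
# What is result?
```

rec(81, 125) -> rec(125, 81) -> rec(81, 44) -> rec(44, 37) -> rec(37, 7) -> rec(7, 2) -> rec(2, 1) -> rec(1, 0) -> 1

Answer: 1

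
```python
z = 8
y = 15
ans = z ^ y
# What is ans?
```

Trace:
`z = 8` → z = 8
`y = 15` → y = 15
`ans = z ^ y` → ans = 7
So ans = 7

Answer: 7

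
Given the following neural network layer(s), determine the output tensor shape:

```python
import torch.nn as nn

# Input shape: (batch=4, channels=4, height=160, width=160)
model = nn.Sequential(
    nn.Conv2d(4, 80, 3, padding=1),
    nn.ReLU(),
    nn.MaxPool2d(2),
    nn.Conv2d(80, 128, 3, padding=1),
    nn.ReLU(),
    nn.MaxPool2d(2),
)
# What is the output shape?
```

Input: (4, 4, 160, 160) -> after first Conv2d: (4, 80, 160, 160) -> after first MaxPool2d: (4, 80, 80, 80) -> after second Conv2d: (4, 128, 80, 80) -> Output: (4, 128, 40, 40)

Answer: (4, 128, 40, 40)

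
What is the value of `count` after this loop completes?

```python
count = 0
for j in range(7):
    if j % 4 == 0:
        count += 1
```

Count numbers divisible by 4 in range(7)
`count` takes the values: 0 → 1 → 2

Answer: 2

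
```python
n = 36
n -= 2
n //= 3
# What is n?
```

Trace:
`n = 36` → n = 36
`n -= 2` → n = 34
`n //= 3` → n = 11
So n = 11

Answer: 11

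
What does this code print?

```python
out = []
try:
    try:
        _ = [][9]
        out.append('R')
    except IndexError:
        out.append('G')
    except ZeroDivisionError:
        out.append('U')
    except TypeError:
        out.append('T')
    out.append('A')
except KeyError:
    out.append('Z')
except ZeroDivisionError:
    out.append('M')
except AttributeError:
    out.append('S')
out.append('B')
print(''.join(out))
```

Execution trace: 'G' (inner except IndexError) → 'A' (try body, no exception) → 'B' (after the try/except). Output: GAB

Answer: GAB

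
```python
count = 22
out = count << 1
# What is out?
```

Trace:
`count = 22` → count = 22
`out = count << 1` → out = 44
So out = 44

Answer: 44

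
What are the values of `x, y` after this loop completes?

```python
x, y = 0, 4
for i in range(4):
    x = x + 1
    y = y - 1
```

x goes 0→4, y goes 4→0
`x, y` takes the values: (0, 4) → (1, 4) → (1, 3) → (2, 3) → (2, 2) → (3, 2) → (3, 1) → (4, 1) → (4, 0)

Answer: 4, 0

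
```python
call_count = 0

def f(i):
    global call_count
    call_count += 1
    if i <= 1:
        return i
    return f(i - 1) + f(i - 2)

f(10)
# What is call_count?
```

Calls(i) = 1 + Calls(i-1) + Calls(i-2); Calls(0)=Calls(1)=1. For i=10 this gives 177.

Answer: 177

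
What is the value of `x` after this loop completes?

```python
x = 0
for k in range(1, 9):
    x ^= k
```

XOR of 1 to 8
`x` takes the values: 0 → 1 → 3 → 0 → 4 → 1 → 7 → 0 → 8

Answer: 8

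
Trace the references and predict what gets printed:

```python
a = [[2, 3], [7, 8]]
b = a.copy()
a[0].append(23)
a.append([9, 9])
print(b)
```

Key concept: shallow copy with nested lists.
Step by step:
`a = [[2, 3], [7, 8]]` → a = [[2, 3], [7, 8]]
`b = a.copy()` → b = [[2, 3], [7, 8]]
`a[0].append(23)` → a = [[2, 3, 23], [7, 8]]; b = [[2, 3, 23], [7, 8]]
`a.append([9, 9])` → a = [[2, 3, 23], [7, 8], [9, 9]]
`print(b)` → prints [[2, 3, 23], [7, 8]]

Answer: [[2, 3, 23], [7, 8]]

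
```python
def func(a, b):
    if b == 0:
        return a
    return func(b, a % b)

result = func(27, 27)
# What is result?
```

func(27, 27) -> func(27, 0) -> 27

Answer: 27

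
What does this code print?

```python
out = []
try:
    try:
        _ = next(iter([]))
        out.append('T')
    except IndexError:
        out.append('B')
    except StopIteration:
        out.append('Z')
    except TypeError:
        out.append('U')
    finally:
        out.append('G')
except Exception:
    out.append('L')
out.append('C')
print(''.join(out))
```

Execution trace: 'Z' (inner except StopIteration) → 'G' (inner finally) → 'C' (after the try/except). Output: ZGC

Answer: ZGC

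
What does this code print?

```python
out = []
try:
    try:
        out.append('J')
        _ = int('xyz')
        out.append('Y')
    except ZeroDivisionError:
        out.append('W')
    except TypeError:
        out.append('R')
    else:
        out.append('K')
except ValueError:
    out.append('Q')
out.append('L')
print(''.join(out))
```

Execution trace: 'J' (try body) → 'Q' (outer except ValueError) → 'L' (after the try/except). Output: JQL

Answer: JQL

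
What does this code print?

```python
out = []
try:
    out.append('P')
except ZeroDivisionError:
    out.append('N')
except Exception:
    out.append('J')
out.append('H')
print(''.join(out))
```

Execution trace: 'P' (try body, no exception) → 'H' (after the try/except). Output: PH

Answer: PH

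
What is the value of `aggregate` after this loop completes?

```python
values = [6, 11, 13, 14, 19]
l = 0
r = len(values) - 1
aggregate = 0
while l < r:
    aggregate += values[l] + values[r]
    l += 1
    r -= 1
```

Sum of pairs from ends
`aggregate` takes the values: 0 → 25 → 50

Answer: 50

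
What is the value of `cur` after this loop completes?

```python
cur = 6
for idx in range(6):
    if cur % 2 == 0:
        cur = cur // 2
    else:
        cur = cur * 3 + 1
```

Collatz-style transformation from 6
`cur` takes the values: 6 → 3 → 10 → 5 → 16 → 8 → 4

Answer: 4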